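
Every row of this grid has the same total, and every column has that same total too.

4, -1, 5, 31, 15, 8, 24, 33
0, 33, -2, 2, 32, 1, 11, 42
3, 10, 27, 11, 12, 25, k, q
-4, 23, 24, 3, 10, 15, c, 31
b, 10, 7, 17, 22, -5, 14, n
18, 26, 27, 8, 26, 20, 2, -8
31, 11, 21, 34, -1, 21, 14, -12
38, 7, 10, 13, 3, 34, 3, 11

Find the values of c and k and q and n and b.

Rows 1 and 2 both sum to 119, so that's the common total.
The known cells in column 1 total 90, leaving 119 − 90 = 29 for the blank.
The known cells in row 4 total 102, leaving 119 − 102 = 17 for the blank.
The known cells in column 7 total 85, leaving 119 − 85 = 34 for the blank.
The known cells in row 3 total 122, leaving 119 − 122 = -3 for the blank.
The known cells in row 5 total 94, leaving 119 − 94 = 25 for the blank.

c = 17, k = 34, q = -3, n = 25, b = 29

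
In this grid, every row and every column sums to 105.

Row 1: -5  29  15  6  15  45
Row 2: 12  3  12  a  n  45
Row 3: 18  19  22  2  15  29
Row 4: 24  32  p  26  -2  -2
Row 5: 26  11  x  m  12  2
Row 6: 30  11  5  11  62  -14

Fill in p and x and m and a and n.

Column 5 has 15 + 15 − 2 + 12 + 62 = 102; the blank must be 105 − 102 = 3.
Row 4 has 24 + 32 + 26 − 2 − 2 = 78; the blank must be 105 − 78 = 27.
Column 3 has 15 + 12 + 22 + 27 + 5 = 81; the blank must be 105 − 81 = 24.
Row 5 has 26 + 11 + 24 + 12 + 2 = 75; the blank must be 105 − 75 = 30.
Row 2 has 12 + 3 + 12 + 3 + 45 = 75; the blank must be 105 − 75 = 30.

p = 27, x = 24, m = 30, a = 30, n = 3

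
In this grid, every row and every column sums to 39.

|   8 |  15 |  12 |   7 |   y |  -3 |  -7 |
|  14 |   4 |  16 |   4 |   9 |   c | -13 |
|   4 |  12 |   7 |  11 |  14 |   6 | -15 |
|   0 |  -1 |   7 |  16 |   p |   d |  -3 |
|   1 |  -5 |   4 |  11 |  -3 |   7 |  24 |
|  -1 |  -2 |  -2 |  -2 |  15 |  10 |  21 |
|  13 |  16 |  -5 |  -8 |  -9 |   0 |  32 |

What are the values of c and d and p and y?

Row 1 has 8 + 15 + 12 + 7 − 3 − 7 = 32; the blank must be 39 − 32 = 7.
Column 5 has 7 + 9 + 14 − 3 + 15 − 9 = 33; the blank must be 39 − 33 = 6.
Row 4 has 0 − 1 + 7 + 16 + 6 − 3 = 25; the blank must be 39 − 25 = 14.
Row 2 has 14 + 4 + 16 + 4 + 9 − 13 = 34; the blank must be 39 − 34 = 5.

c = 5, d = 14, p = 6, y = 7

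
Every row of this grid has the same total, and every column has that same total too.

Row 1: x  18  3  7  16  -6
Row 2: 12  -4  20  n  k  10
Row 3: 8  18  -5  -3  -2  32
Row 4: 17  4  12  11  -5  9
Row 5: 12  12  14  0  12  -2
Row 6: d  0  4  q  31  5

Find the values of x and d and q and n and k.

x = 10, d = -11, q = 19, n = 14, k = -4

Rows 3 and 4 both sum to 48, so that's the common total.
The known cells in row 1 total 38, leaving 48 − 38 = 10 for the blank.
The known cells in column 5 total 52, leaving 48 − 52 = -4 for the blank.
The known cells in column 1 total 59, leaving 48 − 59 = -11 for the blank.
The known cells in row 6 total 29, leaving 48 − 29 = 19 for the blank.
The known cells in row 2 total 34, leaving 48 − 34 = 14 for the blank.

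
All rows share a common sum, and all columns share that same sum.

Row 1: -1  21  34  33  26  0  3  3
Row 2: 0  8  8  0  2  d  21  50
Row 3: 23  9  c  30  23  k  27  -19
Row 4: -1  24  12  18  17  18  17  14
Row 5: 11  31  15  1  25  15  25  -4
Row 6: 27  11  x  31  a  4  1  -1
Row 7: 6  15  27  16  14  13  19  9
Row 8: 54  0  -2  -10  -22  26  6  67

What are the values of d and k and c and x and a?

d = 30, k = 13, c = 13, x = 12, a = 34

Rows 1 and 4 both sum to 119, so that's the common total.
Row 2 has 0 + 8 + 8 + 0 + 2 + 21 + 50 = 89; the blank must be 119 − 89 = 30.
Column 5 has 26 + 2 + 23 + 17 + 25 + 14 − 22 = 85; the blank must be 119 − 85 = 34.
Column 6 has 0 + 30 + 18 + 15 + 4 + 13 + 26 = 106; the blank must be 119 − 106 = 13.
Row 3 has 23 + 9 + 30 + 23 + 13 + 27 − 19 = 106; the blank must be 119 − 106 = 13.
Row 6 has 27 + 11 + 31 + 34 + 4 + 1 − 1 = 107; the blank must be 119 − 107 = 12.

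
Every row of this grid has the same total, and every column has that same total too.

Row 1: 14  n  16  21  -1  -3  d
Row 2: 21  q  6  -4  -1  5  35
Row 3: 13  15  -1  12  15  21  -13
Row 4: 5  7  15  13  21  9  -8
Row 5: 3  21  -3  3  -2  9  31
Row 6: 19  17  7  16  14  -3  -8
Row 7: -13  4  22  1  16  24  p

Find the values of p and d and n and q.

Rows 3 and 4 both sum to 62, so that's the common total.
The known cells in row 7 total 54, leaving 62 − 54 = 8 for the blank.
The known cells in row 2 total 62, leaving 62 − 62 = 0 for the blank.
The known cells in column 2 total 64, leaving 62 − 64 = -2 for the blank.
The known cells in row 1 total 45, leaving 62 − 45 = 17 for the blank.

p = 8, d = 17, n = -2, q = 0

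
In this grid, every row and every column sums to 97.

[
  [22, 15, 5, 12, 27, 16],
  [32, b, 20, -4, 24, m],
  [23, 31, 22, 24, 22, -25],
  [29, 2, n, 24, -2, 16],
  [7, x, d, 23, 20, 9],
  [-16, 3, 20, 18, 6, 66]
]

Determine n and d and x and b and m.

n = 28, d = 2, x = 36, b = 10, m = 15

Column 6 has 16 − 25 + 16 + 9 + 66 = 82; the blank must be 97 − 82 = 15.
Row 2 has 32 + 20 − 4 + 24 + 15 = 87; the blank must be 97 − 87 = 10.
Row 4 has 29 + 2 + 24 − 2 + 16 = 69; the blank must be 97 − 69 = 28.
Column 3 has 5 + 20 + 22 + 28 + 20 = 95; the blank must be 97 − 95 = 2.
Row 5 has 7 + 2 + 23 + 20 + 9 = 61; the blank must be 97 − 61 = 36.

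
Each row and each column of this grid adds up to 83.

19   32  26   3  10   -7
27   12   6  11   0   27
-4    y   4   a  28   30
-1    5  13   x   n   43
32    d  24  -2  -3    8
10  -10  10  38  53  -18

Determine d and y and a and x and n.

Column 5: 10 + 0 + 28 − 3 + 53 = 88, so its missing entry is 83 − 88 = -5.
Row 4: -1 + 5 + 13 − 5 + 43 = 55, so its missing entry is 83 − 55 = 28.
Column 4: 3 + 11 + 28 − 2 + 38 = 78, so its missing entry is 83 − 78 = 5.
Row 3: -4 + 4 + 5 + 28 + 30 = 63, so its missing entry is 83 − 63 = 20.
Row 5: 32 + 24 − 2 − 3 + 8 = 59, so its missing entry is 83 − 59 = 24.

d = 24, y = 20, a = 5, x = 28, n = -5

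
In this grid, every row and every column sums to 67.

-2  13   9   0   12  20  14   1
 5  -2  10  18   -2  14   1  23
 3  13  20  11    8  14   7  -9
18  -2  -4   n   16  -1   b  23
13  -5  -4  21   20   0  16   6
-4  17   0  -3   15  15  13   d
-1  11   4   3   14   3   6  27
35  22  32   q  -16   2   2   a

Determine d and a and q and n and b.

d = 14, a = -18, q = 8, n = 9, b = 8

Row 6 has -4 + 17 + 0 − 3 + 15 + 15 + 13 = 53; the blank must be 67 − 53 = 14.
Column 8 has 1 + 23 − 9 + 23 + 6 + 14 + 27 = 85; the blank must be 67 − 85 = -18.
Row 8 has 35 + 22 + 32 − 16 + 2 + 2 − 18 = 59; the blank must be 67 − 59 = 8.
Column 4 has 0 + 18 + 11 + 21 − 3 + 3 + 8 = 58; the blank must be 67 − 58 = 9.
Row 4 has 18 − 2 − 4 + 9 + 16 − 1 + 23 = 59; the blank must be 67 − 59 = 8.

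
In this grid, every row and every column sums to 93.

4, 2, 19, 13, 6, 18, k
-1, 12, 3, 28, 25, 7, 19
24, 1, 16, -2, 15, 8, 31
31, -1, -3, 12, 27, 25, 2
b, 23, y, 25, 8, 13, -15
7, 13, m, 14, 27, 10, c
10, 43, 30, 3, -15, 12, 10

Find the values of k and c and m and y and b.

The known cells in column 1 total 75, leaving 93 − 75 = 18 for the blank.
The known cells in row 5 total 72, leaving 93 − 72 = 21 for the blank.
The known cells in row 1 total 62, leaving 93 − 62 = 31 for the blank.
The known cells in column 7 total 78, leaving 93 − 78 = 15 for the blank.
The known cells in row 6 total 86, leaving 93 − 86 = 7 for the blank.

k = 31, c = 15, m = 7, y = 21, b = 18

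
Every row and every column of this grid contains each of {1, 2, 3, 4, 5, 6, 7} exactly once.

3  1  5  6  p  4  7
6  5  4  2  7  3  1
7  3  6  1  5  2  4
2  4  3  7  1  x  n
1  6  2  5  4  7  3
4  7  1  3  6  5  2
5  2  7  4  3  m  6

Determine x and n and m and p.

x = 6, n = 5, m = 1, p = 2

At (row 1, col 5): row 1 already has {1, 3, 4, 5, 6, 7}, so the value is 2.
Cell (7,6): row 7 already has {2, 3, 4, 5, 6, 7} → 1.
Cell (4,6): column 6 already has {1, 2, 3, 4, 5, 7} → 6.
For row 4, column 7: row 4 already has {1, 2, 3, 4, 6, 7}; that leaves 5.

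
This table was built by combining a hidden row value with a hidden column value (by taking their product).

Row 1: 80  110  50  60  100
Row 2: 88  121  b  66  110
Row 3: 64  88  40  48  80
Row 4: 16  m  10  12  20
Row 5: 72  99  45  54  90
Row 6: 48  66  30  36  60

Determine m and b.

m = 22, b = 55

Each row is a constant multiple of every other row — this is a multiplication table with the headers hidden.
Row 4 is 20/100 = 1/5 times row 1, so its entry in column 2 is 110 × 1/5 = 22.
Row 2 is 110/100 = 11/10 times row 1, so its entry in column 3 is 50 × 11/10 = 55.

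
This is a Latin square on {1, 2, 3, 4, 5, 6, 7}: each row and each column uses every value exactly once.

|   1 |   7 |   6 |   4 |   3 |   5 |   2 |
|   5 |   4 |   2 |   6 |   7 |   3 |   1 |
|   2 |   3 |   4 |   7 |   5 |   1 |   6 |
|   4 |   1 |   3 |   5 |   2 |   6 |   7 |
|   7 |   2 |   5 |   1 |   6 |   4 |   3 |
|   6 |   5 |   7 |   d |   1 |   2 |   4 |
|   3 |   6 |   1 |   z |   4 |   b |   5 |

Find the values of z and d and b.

z = 2, d = 3, b = 7

For row 6, column 4: row 6 already has {1, 2, 4, 5, 6, 7}; that leaves 3.
Cell (7,4): column 4 already has {1, 3, 4, 5, 6, 7} → 2.
For row 7, column 6: row 7 already has {1, 2, 3, 4, 5, 6}; that leaves 7.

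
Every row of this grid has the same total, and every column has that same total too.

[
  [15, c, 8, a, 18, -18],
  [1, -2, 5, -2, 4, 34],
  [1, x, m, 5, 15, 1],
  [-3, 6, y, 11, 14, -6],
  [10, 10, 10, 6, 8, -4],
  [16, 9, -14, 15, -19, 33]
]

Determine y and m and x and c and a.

Rows 2 and 5 both sum to 40, so that's the common total.
Column 4: -2 + 5 + 11 + 6 + 15 = 35, so its missing entry is 40 − 35 = 5.
Row 1: 15 + 8 + 5 + 18 − 18 = 28, so its missing entry is 40 − 28 = 12.
Column 2: 12 − 2 + 6 + 10 + 9 = 35, so its missing entry is 40 − 35 = 5.
Row 3: 1 + 5 + 5 + 15 + 1 = 27, so its missing entry is 40 − 27 = 13.
Row 4: -3 + 6 + 11 + 14 − 6 = 22, so its missing entry is 40 − 22 = 18.

y = 18, m = 13, x = 5, c = 12, a = 5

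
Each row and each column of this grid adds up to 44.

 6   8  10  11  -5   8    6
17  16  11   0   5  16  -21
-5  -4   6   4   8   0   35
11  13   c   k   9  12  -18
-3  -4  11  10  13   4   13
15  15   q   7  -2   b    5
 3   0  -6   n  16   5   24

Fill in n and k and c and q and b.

Column 6 has 8 + 16 + 0 + 12 + 4 + 5 = 45; the blank must be 44 − 45 = -1.
Row 7 has 3 + 0 − 6 + 16 + 5 + 24 = 42; the blank must be 44 − 42 = 2.
Column 4 has 11 + 0 + 4 + 10 + 7 + 2 = 34; the blank must be 44 − 34 = 10.
Row 4 has 11 + 13 + 10 + 9 + 12 − 18 = 37; the blank must be 44 − 37 = 7.
Row 6 has 15 + 15 + 7 − 2 − 1 + 5 = 39; the blank must be 44 − 39 = 5.

n = 2, k = 10, c = 7, q = 5, b = -1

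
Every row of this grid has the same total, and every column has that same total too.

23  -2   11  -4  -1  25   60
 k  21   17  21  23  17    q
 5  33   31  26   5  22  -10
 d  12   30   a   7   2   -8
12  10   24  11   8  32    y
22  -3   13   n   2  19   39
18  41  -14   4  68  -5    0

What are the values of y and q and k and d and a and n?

y = 15, q = 16, k = -3, d = 35, a = 34, n = 20

Rows 1 and 3 both sum to 112, so that's the common total.
Row 6 has 22 − 3 + 13 + 2 + 19 + 39 = 92; the blank must be 112 − 92 = 20.
Row 5 has 12 + 10 + 24 + 11 + 8 + 32 = 97; the blank must be 112 − 97 = 15.
Column 4 has -4 + 21 + 26 + 11 + 20 + 4 = 78; the blank must be 112 − 78 = 34.
Row 4 has 12 + 30 + 34 + 7 + 2 − 8 = 77; the blank must be 112 − 77 = 35.
Column 1 has 23 + 5 + 35 + 12 + 22 + 18 = 115; the blank must be 112 − 115 = -3.
Row 2 has -3 + 21 + 17 + 21 + 23 + 17 = 96; the blank must be 112 − 96 = 16.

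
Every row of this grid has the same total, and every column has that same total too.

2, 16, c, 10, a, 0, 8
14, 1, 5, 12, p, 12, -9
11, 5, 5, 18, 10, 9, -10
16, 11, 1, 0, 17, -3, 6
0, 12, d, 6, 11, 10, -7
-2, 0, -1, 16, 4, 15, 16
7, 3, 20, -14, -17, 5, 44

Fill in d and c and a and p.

Rows 3 and 4 both sum to 48, so that's the common total.
Row 2: 14 + 1 + 5 + 12 + 12 − 9 = 35, so its missing entry is 48 − 35 = 13.
Column 5: 13 + 10 + 17 + 11 + 4 − 17 = 38, so its missing entry is 48 − 38 = 10.
Row 1: 2 + 16 + 10 + 10 + 0 + 8 = 46, so its missing entry is 48 − 46 = 2.
Row 5: 0 + 12 + 6 + 11 + 10 − 7 = 32, so its missing entry is 48 − 32 = 16.

d = 16, c = 2, a = 10, p = 13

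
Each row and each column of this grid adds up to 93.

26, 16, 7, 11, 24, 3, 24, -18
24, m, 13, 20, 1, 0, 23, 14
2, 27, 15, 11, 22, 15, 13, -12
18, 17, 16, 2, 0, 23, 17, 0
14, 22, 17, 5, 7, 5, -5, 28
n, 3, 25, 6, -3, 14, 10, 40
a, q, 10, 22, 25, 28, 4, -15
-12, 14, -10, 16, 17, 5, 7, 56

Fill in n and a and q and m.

The known cells in row 2 total 95, leaving 93 − 95 = -2 for the blank.
The known cells in column 2 total 97, leaving 93 − 97 = -4 for the blank.
The known cells in row 6 total 95, leaving 93 − 95 = -2 for the blank.
The known cells in row 7 total 70, leaving 93 − 70 = 23 for the blank.

n = -2, a = 23, q = -4, m = -2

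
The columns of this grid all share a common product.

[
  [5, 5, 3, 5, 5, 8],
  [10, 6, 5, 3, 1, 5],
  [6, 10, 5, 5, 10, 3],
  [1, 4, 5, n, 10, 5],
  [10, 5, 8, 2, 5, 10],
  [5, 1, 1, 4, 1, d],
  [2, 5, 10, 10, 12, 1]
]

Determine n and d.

n = 5, d = 5

Columns 3 and 5 each multiply to 30000, so every column has product 30000.
Column 4: 5×3×5×2×4×10 = 6000, so the missing entry is 30000 ÷ 6000 = 5.
Column 6: 8×5×3×5×10×1 = 6000, so the missing entry is 30000 ÷ 6000 = 5.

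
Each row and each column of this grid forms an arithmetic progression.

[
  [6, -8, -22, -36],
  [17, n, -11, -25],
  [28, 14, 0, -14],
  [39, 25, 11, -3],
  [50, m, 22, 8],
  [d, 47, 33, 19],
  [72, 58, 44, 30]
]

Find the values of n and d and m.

Along each row the entries change by -14 per step; down each column they change by 11.
Row 2: from 17 at column 1, stepping by -14 to column 2 gives 3.
Row 6: from 47 at column 2, stepping by -14 to column 1 gives 61.
Row 5: from 50 at column 1, stepping by -14 to column 2 gives 36.

n = 3, d = 61, m = 36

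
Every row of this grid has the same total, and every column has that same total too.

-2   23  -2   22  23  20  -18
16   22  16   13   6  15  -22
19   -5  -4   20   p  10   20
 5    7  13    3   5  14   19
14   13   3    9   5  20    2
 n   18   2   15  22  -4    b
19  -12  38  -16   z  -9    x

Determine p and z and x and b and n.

Rows 1 and 2 both sum to 66, so that's the common total.
Row 3: 19 − 5 − 4 + 20 + 10 + 20 = 60, so its missing entry is 66 − 60 = 6.
Column 5: 23 + 6 + 6 + 5 + 5 + 22 = 67, so its missing entry is 66 − 67 = -1.
Column 1: -2 + 16 + 19 + 5 + 14 + 19 = 71, so its missing entry is 66 − 71 = -5.
Row 6: -5 + 18 + 2 + 15 + 22 − 4 = 48, so its missing entry is 66 − 48 = 18.
Row 7: 19 − 12 + 38 − 16 − 1 − 9 = 19, so its missing entry is 66 − 19 = 47.

p = 6, z = -1, x = 47, b = 18, n = -5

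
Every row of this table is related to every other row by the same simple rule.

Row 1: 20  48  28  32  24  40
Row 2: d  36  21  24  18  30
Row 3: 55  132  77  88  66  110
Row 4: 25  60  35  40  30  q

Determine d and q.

Each row is a constant multiple of every other row — this is a multiplication table with the headers hidden.
Row 2 is 36/48 = 3/4 times row 1, so its entry in column 1 is 20 × 3/4 = 15.
Row 4 is 60/48 = 5/4 times row 1, so its entry in column 6 is 40 × 5/4 = 50.

d = 15, q = 50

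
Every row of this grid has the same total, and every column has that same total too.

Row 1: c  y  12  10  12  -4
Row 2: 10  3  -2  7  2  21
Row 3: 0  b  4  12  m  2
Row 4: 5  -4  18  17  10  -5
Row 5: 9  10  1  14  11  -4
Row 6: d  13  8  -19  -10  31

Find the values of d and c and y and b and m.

Rows 2 and 4 both sum to 41, so that's the common total.
The known cells in column 5 total 25, leaving 41 − 25 = 16 for the blank.
The known cells in row 3 total 34, leaving 41 − 34 = 7 for the blank.
The known cells in column 2 total 29, leaving 41 − 29 = 12 for the blank.
The known cells in row 1 total 42, leaving 41 − 42 = -1 for the blank.
The known cells in row 6 total 23, leaving 41 − 23 = 18 for the blank.

d = 18, c = -1, y = 12, b = 7, m = 16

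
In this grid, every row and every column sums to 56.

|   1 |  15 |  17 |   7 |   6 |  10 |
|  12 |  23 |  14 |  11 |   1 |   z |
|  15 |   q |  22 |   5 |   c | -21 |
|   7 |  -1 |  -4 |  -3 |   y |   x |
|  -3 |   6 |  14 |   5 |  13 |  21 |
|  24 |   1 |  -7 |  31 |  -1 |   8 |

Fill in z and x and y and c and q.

z = -5, x = 43, y = 14, c = 23, q = 12

The known cells in column 2 total 44, leaving 56 − 44 = 12 for the blank.
The known cells in row 3 total 33, leaving 56 − 33 = 23 for the blank.
The known cells in column 5 total 42, leaving 56 − 42 = 14 for the blank.
The known cells in row 2 total 61, leaving 56 − 61 = -5 for the blank.
The known cells in row 4 total 13, leaving 56 − 13 = 43 for the blank.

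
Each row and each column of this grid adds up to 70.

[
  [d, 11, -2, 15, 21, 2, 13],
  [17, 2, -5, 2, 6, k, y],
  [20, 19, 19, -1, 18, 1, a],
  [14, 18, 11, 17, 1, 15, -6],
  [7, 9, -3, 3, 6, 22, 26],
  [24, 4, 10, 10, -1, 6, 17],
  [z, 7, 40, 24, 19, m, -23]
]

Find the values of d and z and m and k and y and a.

d = 10, z = -22, m = 25, k = -1, y = 49, a = -6

The known cells in row 1 total 60, leaving 70 − 60 = 10 for the blank.
The known cells in row 3 total 76, leaving 70 − 76 = -6 for the blank.
The known cells in column 1 total 92, leaving 70 − 92 = -22 for the blank.
The known cells in row 7 total 45, leaving 70 − 45 = 25 for the blank.
The known cells in column 6 total 71, leaving 70 − 71 = -1 for the blank.
The known cells in row 2 total 21, leaving 70 − 21 = 49 for the blank.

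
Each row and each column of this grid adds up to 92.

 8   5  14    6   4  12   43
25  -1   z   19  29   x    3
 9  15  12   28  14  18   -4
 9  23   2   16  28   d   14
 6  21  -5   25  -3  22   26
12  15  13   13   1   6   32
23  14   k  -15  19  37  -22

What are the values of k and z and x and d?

k = 36, z = 20, x = -3, d = 0

The known cells in row 7 total 56, leaving 92 − 56 = 36 for the blank.
The known cells in column 3 total 72, leaving 92 − 72 = 20 for the blank.
The known cells in row 4 total 92, leaving 92 − 92 = 0 for the blank.
The known cells in row 2 total 95, leaving 92 − 95 = -3 for the blank.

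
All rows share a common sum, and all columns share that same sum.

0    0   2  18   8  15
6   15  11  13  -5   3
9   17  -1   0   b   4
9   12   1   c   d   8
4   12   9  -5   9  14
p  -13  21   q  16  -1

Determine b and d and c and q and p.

Rows 1 and 2 both sum to 43, so that's the common total.
The known cells in row 3 total 29, leaving 43 − 29 = 14 for the blank.
The known cells in column 5 total 42, leaving 43 − 42 = 1 for the blank.
The known cells in row 4 total 31, leaving 43 − 31 = 12 for the blank.
The known cells in column 1 total 28, leaving 43 − 28 = 15 for the blank.
The known cells in row 6 total 38, leaving 43 − 38 = 5 for the blank.

b = 14, d = 1, c = 12, q = 5, p = 15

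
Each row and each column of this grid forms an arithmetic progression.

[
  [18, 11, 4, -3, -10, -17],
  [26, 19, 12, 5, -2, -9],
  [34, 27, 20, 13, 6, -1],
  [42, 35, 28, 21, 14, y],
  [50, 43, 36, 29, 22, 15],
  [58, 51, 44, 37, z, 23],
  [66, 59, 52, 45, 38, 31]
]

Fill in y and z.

y = 7, z = 30

Along each row the entries change by -7 per step; down each column they change by 8.
Row 4: from 42 at column 1, stepping by -7 to column 6 gives 7.
Row 6: from 58 at column 1, stepping by -7 to column 5 gives 30.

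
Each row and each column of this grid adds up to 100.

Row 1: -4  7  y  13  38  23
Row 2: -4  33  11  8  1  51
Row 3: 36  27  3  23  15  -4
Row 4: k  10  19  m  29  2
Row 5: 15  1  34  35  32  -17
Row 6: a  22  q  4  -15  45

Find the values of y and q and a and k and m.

y = 23, q = 10, a = 34, k = 23, m = 17

Row 1 has -4 + 7 + 13 + 38 + 23 = 77; the blank must be 100 − 77 = 23.
Column 4 has 13 + 8 + 23 + 35 + 4 = 83; the blank must be 100 − 83 = 17.
Row 4 has 10 + 19 + 17 + 29 + 2 = 77; the blank must be 100 − 77 = 23.
Column 1 has -4 − 4 + 36 + 23 + 15 = 66; the blank must be 100 − 66 = 34.
Row 6 has 34 + 22 + 4 − 15 + 45 = 90; the blank must be 100 − 90 = 10.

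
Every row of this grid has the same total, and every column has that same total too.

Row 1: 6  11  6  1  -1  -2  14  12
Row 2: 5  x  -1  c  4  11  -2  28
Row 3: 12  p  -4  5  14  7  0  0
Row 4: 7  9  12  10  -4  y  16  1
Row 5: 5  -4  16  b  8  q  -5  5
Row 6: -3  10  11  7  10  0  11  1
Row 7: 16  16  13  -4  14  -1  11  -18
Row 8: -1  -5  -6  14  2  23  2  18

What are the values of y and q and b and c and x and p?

y = -4, q = 13, b = 9, c = 5, x = -3, p = 13

Rows 1 and 6 both sum to 47, so that's the common total.
Row 3 has 12 − 4 + 5 + 14 + 7 + 0 + 0 = 34; the blank must be 47 − 34 = 13.
Column 2 has 11 + 13 + 9 − 4 + 10 + 16 − 5 = 50; the blank must be 47 − 50 = -3.
Row 2 has 5 − 3 − 1 + 4 + 11 − 2 + 28 = 42; the blank must be 47 − 42 = 5.
Column 4 has 1 + 5 + 5 + 10 + 7 − 4 + 14 = 38; the blank must be 47 − 38 = 9.
Row 5 has 5 − 4 + 16 + 9 + 8 − 5 + 5 = 34; the blank must be 47 − 34 = 13.
Row 4 has 7 + 9 + 12 + 10 − 4 + 16 + 1 = 51; the blank must be 47 − 51 = -4.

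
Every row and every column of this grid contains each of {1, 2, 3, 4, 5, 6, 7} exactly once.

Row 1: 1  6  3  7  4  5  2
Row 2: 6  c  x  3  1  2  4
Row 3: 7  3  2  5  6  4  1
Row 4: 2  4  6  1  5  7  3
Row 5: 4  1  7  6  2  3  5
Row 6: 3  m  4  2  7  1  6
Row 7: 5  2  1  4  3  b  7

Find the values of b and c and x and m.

For row 2, column 3: column 3 already has {1, 2, 3, 4, 6, 7}; that leaves 5.
For row 2, column 2: row 2 already has {1, 2, 3, 4, 5, 6}; that leaves 7.
For row 6, column 2: row 6 already has {1, 2, 3, 4, 6, 7}; that leaves 5.
For row 7, column 6: row 7 already has {1, 2, 3, 4, 5, 7}; that leaves 6.

b = 6, c = 7, x = 5, m = 5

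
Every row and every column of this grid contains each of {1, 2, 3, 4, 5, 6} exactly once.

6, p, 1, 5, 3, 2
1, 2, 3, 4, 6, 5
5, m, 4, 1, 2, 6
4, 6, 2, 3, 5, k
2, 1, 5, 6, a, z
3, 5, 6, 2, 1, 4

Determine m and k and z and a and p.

m = 3, k = 1, z = 3, a = 4, p = 4

Cell (5,5): column 5 already has {1, 2, 3, 5, 6} → 4.
For row 1, column 2: row 1 already has {1, 2, 3, 5, 6}; that leaves 4.
At (row 3, col 2): row 3 already has {1, 2, 4, 5, 6}, so the value is 3.
For row 5, column 6: row 5 already has {1, 2, 4, 5, 6}; that leaves 3.
Cell (4,6): row 4 already has {2, 3, 4, 5, 6} → 1.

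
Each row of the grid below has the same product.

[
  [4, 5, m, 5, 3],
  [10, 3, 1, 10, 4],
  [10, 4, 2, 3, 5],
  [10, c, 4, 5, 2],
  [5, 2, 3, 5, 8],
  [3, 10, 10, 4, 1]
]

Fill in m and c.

m = 4, c = 3

Rows 2 and 3 each multiply to 1200, so every row has product 1200.
Row 1: 4×5×5×3 = 300, so the missing entry is 1200 ÷ 300 = 4.
Row 4: 10×4×5×2 = 400, so the missing entry is 1200 ÷ 400 = 3.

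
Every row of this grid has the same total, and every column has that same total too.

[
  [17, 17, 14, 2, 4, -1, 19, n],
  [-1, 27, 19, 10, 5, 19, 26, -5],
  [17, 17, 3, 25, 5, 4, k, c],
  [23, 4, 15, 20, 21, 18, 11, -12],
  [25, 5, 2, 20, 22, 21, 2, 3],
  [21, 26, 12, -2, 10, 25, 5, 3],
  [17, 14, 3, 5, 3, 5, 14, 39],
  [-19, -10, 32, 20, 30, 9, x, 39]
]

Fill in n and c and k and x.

Rows 2 and 4 both sum to 100, so that's the common total.
Row 1: 17 + 17 + 14 + 2 + 4 − 1 + 19 = 72, so its missing entry is 100 − 72 = 28.
Row 8: -19 − 10 + 32 + 20 + 30 + 9 + 39 = 101, so its missing entry is 100 − 101 = -1.
Column 7: 19 + 26 + 11 + 2 + 5 + 14 − 1 = 76, so its missing entry is 100 − 76 = 24.
Row 3: 17 + 17 + 3 + 25 + 5 + 4 + 24 = 95, so its missing entry is 100 − 95 = 5.

n = 28, c = 5, k = 24, x = -1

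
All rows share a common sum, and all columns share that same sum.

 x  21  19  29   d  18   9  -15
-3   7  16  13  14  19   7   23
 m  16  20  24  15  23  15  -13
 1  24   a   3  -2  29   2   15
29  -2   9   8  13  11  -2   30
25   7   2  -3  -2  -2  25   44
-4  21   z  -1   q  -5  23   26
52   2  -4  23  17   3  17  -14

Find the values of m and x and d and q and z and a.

Rows 2 and 5 both sum to 96, so that's the common total.
The known cells in row 3 total 100, leaving 96 − 100 = -4 for the blank.
The known cells in column 1 total 96, leaving 96 − 96 = 0 for the blank.
The known cells in row 1 total 81, leaving 96 − 81 = 15 for the blank.
The known cells in column 5 total 70, leaving 96 − 70 = 26 for the blank.
The known cells in row 7 total 86, leaving 96 − 86 = 10 for the blank.
The known cells in row 4 total 72, leaving 96 − 72 = 24 for the blank.

m = -4, x = 0, d = 15, q = 26, z = 10, a = 24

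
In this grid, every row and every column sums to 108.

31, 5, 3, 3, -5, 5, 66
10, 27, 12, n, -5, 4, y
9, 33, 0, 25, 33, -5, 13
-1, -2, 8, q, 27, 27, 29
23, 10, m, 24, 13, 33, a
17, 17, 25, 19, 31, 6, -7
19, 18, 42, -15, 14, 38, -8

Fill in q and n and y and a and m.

q = 20, n = 32, y = 28, a = -13, m = 18

Column 3: 3 + 12 + 0 + 8 + 25 + 42 = 90, so its missing entry is 108 − 90 = 18.
Row 5: 23 + 10 + 18 + 24 + 13 + 33 = 121, so its missing entry is 108 − 121 = -13.
Row 4: -1 − 2 + 8 + 27 + 27 + 29 = 88, so its missing entry is 108 − 88 = 20.
Column 7: 66 + 13 + 29 − 13 − 7 − 8 = 80, so its missing entry is 108 − 80 = 28.
Row 2: 10 + 27 + 12 − 5 + 4 + 28 = 76, so its missing entry is 108 − 76 = 32.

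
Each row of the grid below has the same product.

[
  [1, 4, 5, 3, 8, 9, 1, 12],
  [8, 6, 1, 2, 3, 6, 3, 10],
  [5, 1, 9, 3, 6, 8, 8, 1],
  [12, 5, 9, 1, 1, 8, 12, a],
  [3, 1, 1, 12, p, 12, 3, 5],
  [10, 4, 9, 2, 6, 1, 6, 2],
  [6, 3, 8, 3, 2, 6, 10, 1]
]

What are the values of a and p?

Rows 2 and 3 each multiply to 51840, so every row has product 51840.
Row 4: 12×5×9×1×1×8×12 = 51840, so the missing entry is 51840 ÷ 51840 = 1.
Row 5: 3×1×1×12×12×3×5 = 6480, so the missing entry is 51840 ÷ 6480 = 8.

a = 1, p = 8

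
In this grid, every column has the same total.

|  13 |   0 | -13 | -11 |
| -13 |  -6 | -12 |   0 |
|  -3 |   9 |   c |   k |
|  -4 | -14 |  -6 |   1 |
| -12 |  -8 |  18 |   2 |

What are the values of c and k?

The complete columns each total -19.
Column 3 is missing -19 − (-13) = -6 (since -13 − 12 − 6 + 18 = -13).
Column 4 is missing -19 − (-8) = -11 (since -11 + 0 + 1 + 2 = -8).

c = -6, k = -11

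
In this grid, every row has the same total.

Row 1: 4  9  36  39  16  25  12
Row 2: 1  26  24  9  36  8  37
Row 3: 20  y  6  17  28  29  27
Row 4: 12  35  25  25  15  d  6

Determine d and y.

Row 1 sums to 141 and so does row 2; that's the common total.
In row 4 the known cells total 118, leaving 141 − 118 = 23.
In row 3 the known cells total 127, leaving 141 − 127 = 14.

d = 23, y = 14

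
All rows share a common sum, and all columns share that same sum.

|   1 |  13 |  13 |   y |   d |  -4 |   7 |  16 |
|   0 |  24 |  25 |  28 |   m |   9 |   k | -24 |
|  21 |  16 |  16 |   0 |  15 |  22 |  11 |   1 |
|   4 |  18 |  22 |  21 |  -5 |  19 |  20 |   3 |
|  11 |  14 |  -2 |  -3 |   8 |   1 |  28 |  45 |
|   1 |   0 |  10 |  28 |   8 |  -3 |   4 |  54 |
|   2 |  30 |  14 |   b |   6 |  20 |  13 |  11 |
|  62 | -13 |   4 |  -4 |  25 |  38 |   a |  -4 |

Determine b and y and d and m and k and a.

Rows 3 and 4 both sum to 102, so that's the common total.
Row 8: 62 − 13 + 4 − 4 + 25 + 38 − 4 = 108, so its missing entry is 102 − 108 = -6.
Column 7: 7 + 11 + 20 + 28 + 4 + 13 − 6 = 77, so its missing entry is 102 − 77 = 25.
Row 2: 0 + 24 + 25 + 28 + 9 + 25 − 24 = 87, so its missing entry is 102 − 87 = 15.
Column 5: 15 + 15 − 5 + 8 + 8 + 6 + 25 = 72, so its missing entry is 102 − 72 = 30.
Row 1: 1 + 13 + 13 + 30 − 4 + 7 + 16 = 76, so its missing entry is 102 − 76 = 26.
Row 7: 2 + 30 + 14 + 6 + 20 + 13 + 11 = 96, so its missing entry is 102 − 96 = 6.

b = 6, y = 26, d = 30, m = 15, k = 25, a = -6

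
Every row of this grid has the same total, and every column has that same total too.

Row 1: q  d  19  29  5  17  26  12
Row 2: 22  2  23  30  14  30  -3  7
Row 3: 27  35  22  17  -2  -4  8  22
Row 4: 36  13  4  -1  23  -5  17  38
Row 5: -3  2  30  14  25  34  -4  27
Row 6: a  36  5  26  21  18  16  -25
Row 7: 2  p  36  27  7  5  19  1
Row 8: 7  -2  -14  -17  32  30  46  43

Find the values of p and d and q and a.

Rows 2 and 3 both sum to 125, so that's the common total.
Row 7 has 2 + 36 + 27 + 7 + 5 + 19 + 1 = 97; the blank must be 125 − 97 = 28.
Column 2 has 2 + 35 + 13 + 2 + 36 + 28 − 2 = 114; the blank must be 125 − 114 = 11.
Row 6 has 36 + 5 + 26 + 21 + 18 + 16 − 25 = 97; the blank must be 125 − 97 = 28.
Row 1 has 11 + 19 + 29 + 5 + 17 + 26 + 12 = 119; the blank must be 125 − 119 = 6.

p = 28, d = 11, q = 6, a = 28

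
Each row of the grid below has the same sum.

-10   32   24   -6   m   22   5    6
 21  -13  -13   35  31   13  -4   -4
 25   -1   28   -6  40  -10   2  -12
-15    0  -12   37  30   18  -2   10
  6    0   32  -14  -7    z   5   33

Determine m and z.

The complete rows each total 66.
Row 1 is missing 66 − 73 = -7 (since -10 + 32 + 24 − 6 + 22 + 5 + 6 = 73).
Row 5 is missing 66 − 55 = 11 (since 6 + 0 + 32 − 14 − 7 + 5 + 33 = 55).

m = -7, z = 11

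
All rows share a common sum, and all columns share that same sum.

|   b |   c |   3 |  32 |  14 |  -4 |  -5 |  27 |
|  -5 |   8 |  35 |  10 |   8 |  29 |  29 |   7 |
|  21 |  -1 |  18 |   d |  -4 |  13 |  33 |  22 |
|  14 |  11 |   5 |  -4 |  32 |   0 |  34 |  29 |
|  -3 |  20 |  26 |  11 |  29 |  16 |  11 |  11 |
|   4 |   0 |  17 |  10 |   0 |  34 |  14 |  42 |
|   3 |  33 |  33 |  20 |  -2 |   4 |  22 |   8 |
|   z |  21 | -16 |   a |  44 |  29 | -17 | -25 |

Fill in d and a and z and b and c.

Rows 2 and 4 both sum to 121, so that's the common total.
Column 2 has 8 − 1 + 11 + 20 + 0 + 33 + 21 = 92; the blank must be 121 − 92 = 29.
Row 1 has 29 + 3 + 32 + 14 − 4 − 5 + 27 = 96; the blank must be 121 − 96 = 25.
Column 1 has 25 − 5 + 21 + 14 − 3 + 4 + 3 = 59; the blank must be 121 − 59 = 62.
Row 8 has 62 + 21 − 16 + 44 + 29 − 17 − 25 = 98; the blank must be 121 − 98 = 23.
Row 3 has 21 − 1 + 18 − 4 + 13 + 33 + 22 = 102; the blank must be 121 − 102 = 19.

d = 19, a = 23, z = 62, b = 25, c = 29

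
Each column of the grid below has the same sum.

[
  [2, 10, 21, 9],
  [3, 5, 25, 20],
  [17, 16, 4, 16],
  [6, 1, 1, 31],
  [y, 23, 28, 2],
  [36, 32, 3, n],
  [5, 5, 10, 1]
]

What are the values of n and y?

Column 2 sums to 92 and so does column 3; that's the common total.
In column 4 the known cells total 79, leaving 92 − 79 = 13.
In column 1 the known cells total 69, leaving 92 − 69 = 23.

n = 13, y = 23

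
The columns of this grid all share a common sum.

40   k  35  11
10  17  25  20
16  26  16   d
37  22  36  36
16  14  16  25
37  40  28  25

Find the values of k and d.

Column 1 sums to 156 and so does column 3; that's the common total.
In column 2 the known cells total 119, leaving 156 − 119 = 37.
In column 4 the known cells total 117, leaving 156 − 117 = 39.

k = 37, d = 39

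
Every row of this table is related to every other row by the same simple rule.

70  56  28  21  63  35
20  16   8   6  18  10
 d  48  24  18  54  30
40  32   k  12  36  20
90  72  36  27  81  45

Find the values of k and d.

k = 16, d = 60

Each row is a constant multiple of every other row — this is a multiplication table with the headers hidden.
Row 4 is 32/56 = 4/7 times row 1, so its entry in column 3 is 28 × 4/7 = 16.
Row 3 is 48/56 = 6/7 times row 1, so its entry in column 1 is 70 × 6/7 = 60.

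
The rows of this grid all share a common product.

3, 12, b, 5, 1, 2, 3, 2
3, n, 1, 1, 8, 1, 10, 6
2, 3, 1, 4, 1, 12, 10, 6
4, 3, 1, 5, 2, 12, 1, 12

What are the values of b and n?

Rows 3 and 4 each multiply to 17280, so every row has product 17280.
Row 1: 3×12×5×1×2×3×2 = 2160, so the missing entry is 17280 ÷ 2160 = 8.
Row 2: 3×1×1×8×1×10×6 = 1440, so the missing entry is 17280 ÷ 1440 = 12.

b = 8, n = 12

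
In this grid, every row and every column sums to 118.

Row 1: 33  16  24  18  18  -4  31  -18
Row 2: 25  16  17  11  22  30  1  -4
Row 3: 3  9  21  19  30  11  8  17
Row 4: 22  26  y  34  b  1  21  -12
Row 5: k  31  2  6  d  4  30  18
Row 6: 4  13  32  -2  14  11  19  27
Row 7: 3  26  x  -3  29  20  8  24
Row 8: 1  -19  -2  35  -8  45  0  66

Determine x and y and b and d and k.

x = 11, y = 13, b = 13, d = 0, k = 27

Row 7 has 3 + 26 − 3 + 29 + 20 + 8 + 24 = 107; the blank must be 118 − 107 = 11.
Column 1 has 33 + 25 + 3 + 22 + 4 + 3 + 1 = 91; the blank must be 118 − 91 = 27.
Row 5 has 27 + 31 + 2 + 6 + 4 + 30 + 18 = 118; the blank must be 118 − 118 = 0.
Column 5 has 18 + 22 + 30 + 0 + 14 + 29 − 8 = 105; the blank must be 118 − 105 = 13.
Row 4 has 22 + 26 + 34 + 13 + 1 + 21 − 12 = 105; the blank must be 118 − 105 = 13.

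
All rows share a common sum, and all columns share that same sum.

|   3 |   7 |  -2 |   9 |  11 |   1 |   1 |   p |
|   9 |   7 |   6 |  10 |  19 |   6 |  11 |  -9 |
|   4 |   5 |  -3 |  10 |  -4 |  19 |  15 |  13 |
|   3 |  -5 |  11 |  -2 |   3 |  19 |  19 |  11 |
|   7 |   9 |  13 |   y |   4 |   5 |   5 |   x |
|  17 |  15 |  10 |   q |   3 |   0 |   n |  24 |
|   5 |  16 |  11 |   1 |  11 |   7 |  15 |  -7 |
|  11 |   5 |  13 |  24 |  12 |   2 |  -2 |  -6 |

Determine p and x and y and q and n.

p = 29, x = 4, y = 12, q = -5, n = -5

Rows 2 and 3 both sum to 59, so that's the common total.
Row 1: 3 + 7 − 2 + 9 + 11 + 1 + 1 = 30, so its missing entry is 59 − 30 = 29.
Column 7: 1 + 11 + 15 + 19 + 5 + 15 − 2 = 64, so its missing entry is 59 − 64 = -5.
Row 6: 17 + 15 + 10 + 3 + 0 − 5 + 24 = 64, so its missing entry is 59 − 64 = -5.
Column 4: 9 + 10 + 10 − 2 − 5 + 1 + 24 = 47, so its missing entry is 59 − 47 = 12.
Row 5: 7 + 9 + 13 + 12 + 4 + 5 + 5 = 55, so its missing entry is 59 − 55 = 4.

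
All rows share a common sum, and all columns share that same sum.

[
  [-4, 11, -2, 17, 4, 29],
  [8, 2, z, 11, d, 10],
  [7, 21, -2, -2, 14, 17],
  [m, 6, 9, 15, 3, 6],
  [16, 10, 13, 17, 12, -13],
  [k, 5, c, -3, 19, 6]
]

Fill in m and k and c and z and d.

Rows 1 and 3 both sum to 55, so that's the common total.
Column 5: 4 + 14 + 3 + 12 + 19 = 52, so its missing entry is 55 − 52 = 3.
Row 2: 8 + 2 + 11 + 3 + 10 = 34, so its missing entry is 55 − 34 = 21.
Row 4: 6 + 9 + 15 + 3 + 6 = 39, so its missing entry is 55 − 39 = 16.
Column 1: -4 + 8 + 7 + 16 + 16 = 43, so its missing entry is 55 − 43 = 12.
Row 6: 12 + 5 − 3 + 19 + 6 = 39, so its missing entry is 55 − 39 = 16.

m = 16, k = 12, c = 16, z = 21, d = 3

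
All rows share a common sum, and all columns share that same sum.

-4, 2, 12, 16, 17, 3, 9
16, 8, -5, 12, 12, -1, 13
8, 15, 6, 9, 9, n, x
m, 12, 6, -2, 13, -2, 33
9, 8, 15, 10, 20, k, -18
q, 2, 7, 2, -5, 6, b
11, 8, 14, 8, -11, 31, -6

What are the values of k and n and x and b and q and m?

k = 11, n = 7, x = 1, b = 23, q = 20, m = -5

Rows 1 and 2 both sum to 55, so that's the common total.
Row 4: 12 + 6 − 2 + 13 − 2 + 33 = 60, so its missing entry is 55 − 60 = -5.
Row 5: 9 + 8 + 15 + 10 + 20 − 18 = 44, so its missing entry is 55 − 44 = 11.
Column 1: -4 + 16 + 8 − 5 + 9 + 11 = 35, so its missing entry is 55 − 35 = 20.
Row 6: 20 + 2 + 7 + 2 − 5 + 6 = 32, so its missing entry is 55 − 32 = 23.
Column 7: 9 + 13 + 33 − 18 + 23 − 6 = 54, so its missing entry is 55 − 54 = 1.
Row 3: 8 + 15 + 6 + 9 + 9 + 1 = 48, so its missing entry is 55 − 48 = 7.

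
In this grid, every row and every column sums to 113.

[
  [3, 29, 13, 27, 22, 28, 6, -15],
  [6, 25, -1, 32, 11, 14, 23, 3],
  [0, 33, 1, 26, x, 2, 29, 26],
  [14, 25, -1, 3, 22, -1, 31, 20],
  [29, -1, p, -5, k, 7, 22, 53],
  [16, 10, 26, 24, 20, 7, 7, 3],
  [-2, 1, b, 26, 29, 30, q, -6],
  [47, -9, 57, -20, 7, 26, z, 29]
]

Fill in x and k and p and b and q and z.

x = -4, k = 6, p = 2, b = 16, q = 19, z = -24

Row 3: 0 + 33 + 1 + 26 + 2 + 29 + 26 = 117, so its missing entry is 113 − 117 = -4.
Column 5: 22 + 11 − 4 + 22 + 20 + 29 + 7 = 107, so its missing entry is 113 − 107 = 6.
Row 5: 29 − 1 − 5 + 6 + 7 + 22 + 53 = 111, so its missing entry is 113 − 111 = 2.
Column 3: 13 − 1 + 1 − 1 + 2 + 26 + 57 = 97, so its missing entry is 113 − 97 = 16.
Row 8: 47 − 9 + 57 − 20 + 7 + 26 + 29 = 137, so its missing entry is 113 − 137 = -24.
Row 7: -2 + 1 + 16 + 26 + 29 + 30 − 6 = 94, so its missing entry is 113 − 94 = 19.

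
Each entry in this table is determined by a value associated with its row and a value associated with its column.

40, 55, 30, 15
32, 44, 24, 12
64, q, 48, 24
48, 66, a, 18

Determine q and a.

Each row is a constant multiple of every other row — this is a multiplication table with the headers hidden.
Row 3 is 64/40 = 8/5 times row 1, so its entry in column 2 is 55 × 8/5 = 88.
Row 4 is 48/40 = 6/5 times row 1, so its entry in column 3 is 30 × 6/5 = 36.

q = 88, a = 36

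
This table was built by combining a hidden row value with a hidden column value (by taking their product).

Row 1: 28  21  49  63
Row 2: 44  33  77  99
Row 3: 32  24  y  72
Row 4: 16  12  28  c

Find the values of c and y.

Each row is a constant multiple of every other row — this is a multiplication table with the headers hidden.
Row 4 is 12/21 = 4/7 times row 1, so its entry in column 4 is 63 × 4/7 = 36.
Row 3 is 24/21 = 8/7 times row 1, so its entry in column 3 is 49 × 8/7 = 56.

c = 36, y = 56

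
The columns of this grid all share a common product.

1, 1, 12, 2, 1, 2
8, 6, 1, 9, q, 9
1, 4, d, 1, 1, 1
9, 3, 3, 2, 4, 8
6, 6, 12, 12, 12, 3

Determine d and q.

Columns 2 and 6 each multiply to 432, so every column has product 432.
Column 3: 12×1×3×12 = 432, so the missing entry is 432 ÷ 432 = 1.
Column 5: 1×1×4×12 = 48, so the missing entry is 432 ÷ 48 = 9.

d = 1, q = 9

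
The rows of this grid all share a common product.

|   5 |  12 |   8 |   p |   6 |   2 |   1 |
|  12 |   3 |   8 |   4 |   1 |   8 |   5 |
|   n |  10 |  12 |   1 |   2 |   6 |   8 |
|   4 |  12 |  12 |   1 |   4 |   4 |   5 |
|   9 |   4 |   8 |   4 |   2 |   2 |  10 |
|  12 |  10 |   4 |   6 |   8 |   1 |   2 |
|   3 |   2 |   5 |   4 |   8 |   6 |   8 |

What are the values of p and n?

Rows 2 and 6 each multiply to 46080, so every row has product 46080.
Row 1: 5×12×8×6×2×1 = 5760, so the missing entry is 46080 ÷ 5760 = 8.
Row 3: 10×12×1×2×6×8 = 11520, so the missing entry is 46080 ÷ 11520 = 4.

p = 8, n = 4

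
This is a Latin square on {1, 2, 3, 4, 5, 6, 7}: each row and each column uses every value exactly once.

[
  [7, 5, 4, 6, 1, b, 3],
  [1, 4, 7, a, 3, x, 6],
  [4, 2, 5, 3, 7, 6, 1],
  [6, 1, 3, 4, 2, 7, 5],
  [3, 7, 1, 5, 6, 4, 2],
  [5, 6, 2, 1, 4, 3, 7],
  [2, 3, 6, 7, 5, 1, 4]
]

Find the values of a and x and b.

For row 2, column 4: column 4 already has {1, 3, 4, 5, 6, 7}; that leaves 2.
For row 1, column 6: row 1 already has {1, 3, 4, 5, 6, 7}; that leaves 2.
Cell (2,6): row 2 already has {1, 2, 3, 4, 6, 7} → 5.

a = 2, x = 5, b = 2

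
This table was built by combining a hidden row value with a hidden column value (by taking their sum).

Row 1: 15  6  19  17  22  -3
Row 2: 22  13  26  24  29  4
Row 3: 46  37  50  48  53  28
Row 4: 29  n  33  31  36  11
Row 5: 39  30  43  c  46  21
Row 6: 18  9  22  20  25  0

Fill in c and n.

The difference between any two rows is the same in every column — this is an addition table with the headers hidden.
Row 5 minus row 1 is 46 − 22 = 24, so its entry in column 4 is 17 + 24 = 41.
Row 4 minus row 1 is 36 − 22 = 14, so its entry in column 2 is 6 + 14 = 20.

c = 41, n = 20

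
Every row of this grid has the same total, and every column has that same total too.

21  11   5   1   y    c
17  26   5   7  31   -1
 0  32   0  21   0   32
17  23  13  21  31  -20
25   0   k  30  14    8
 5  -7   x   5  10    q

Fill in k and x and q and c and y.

Rows 2 and 3 both sum to 85, so that's the common total.
The known cells in column 5 total 86, leaving 85 − 86 = -1 for the blank.
The known cells in row 5 total 77, leaving 85 − 77 = 8 for the blank.
The known cells in row 1 total 37, leaving 85 − 37 = 48 for the blank.
The known cells in column 6 total 67, leaving 85 − 67 = 18 for the blank.
The known cells in row 6 total 31, leaving 85 − 31 = 54 for the blank.

k = 8, x = 54, q = 18, c = 48, y = -1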